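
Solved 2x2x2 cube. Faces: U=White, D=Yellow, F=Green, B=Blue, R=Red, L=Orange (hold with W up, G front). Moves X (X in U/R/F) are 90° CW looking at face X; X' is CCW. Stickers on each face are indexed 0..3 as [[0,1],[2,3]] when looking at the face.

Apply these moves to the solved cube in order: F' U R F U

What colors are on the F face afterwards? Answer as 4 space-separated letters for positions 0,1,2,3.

Answer: R B Y O

Derivation:
After move 1 (F'): F=GGGG U=WWRR R=YRYR D=OOYY L=OWOW
After move 2 (U): U=RWRW F=YRGG R=BBYR B=OWBB L=GGOW
After move 3 (R): R=YBRB U=RRRG F=YOGY D=OBYO B=WWWB
After move 4 (F): F=GYYO U=RRWG R=RBGB D=RYYO L=GOOB
After move 5 (U): U=WRGR F=RBYO R=WWGB B=GOWB L=GYOB
Query: F face = RBYO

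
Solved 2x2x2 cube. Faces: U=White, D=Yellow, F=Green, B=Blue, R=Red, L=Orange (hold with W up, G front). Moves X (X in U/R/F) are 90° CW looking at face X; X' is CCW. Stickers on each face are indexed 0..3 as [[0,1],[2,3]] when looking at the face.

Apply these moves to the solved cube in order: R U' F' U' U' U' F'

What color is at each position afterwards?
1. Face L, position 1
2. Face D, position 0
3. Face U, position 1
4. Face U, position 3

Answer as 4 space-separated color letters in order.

After move 1 (R): R=RRRR U=WGWG F=GYGY D=YBYB B=WBWB
After move 2 (U'): U=GGWW F=OOGY R=GYRR B=RRWB L=WBOO
After move 3 (F'): F=OYOG U=GGGR R=BYYR D=BOYB L=WWOW
After move 4 (U'): U=GRGG F=WWOG R=OYYR B=BYWB L=RROW
After move 5 (U'): U=RGGG F=RROG R=WWYR B=OYWB L=BYOW
After move 6 (U'): U=GGRG F=BYOG R=RRYR B=WWWB L=OYOW
After move 7 (F'): F=YGBO U=GGRY R=ORBR D=YWYB L=OGOR
Query 1: L[1] = G
Query 2: D[0] = Y
Query 3: U[1] = G
Query 4: U[3] = Y

Answer: G Y G Y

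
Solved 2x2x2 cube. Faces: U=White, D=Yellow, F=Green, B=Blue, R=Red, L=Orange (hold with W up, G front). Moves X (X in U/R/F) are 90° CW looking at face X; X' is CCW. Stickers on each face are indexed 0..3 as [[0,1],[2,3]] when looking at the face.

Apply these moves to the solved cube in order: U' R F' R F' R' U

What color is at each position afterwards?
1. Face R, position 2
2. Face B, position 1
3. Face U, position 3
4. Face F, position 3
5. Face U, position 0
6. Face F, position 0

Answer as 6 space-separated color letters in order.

Answer: W G O G Y B

Derivation:
After move 1 (U'): U=WWWW F=OOGG R=GGRR B=RRBB L=BBOO
After move 2 (R): R=RGRG U=WOWG F=OYGY D=YBYR B=WRWB
After move 3 (F'): F=YYOG U=WORR R=BGYG D=BOYR L=BGOW
After move 4 (R): R=YBGG U=WYRG F=YOOR D=BWYW B=RROB
After move 5 (F'): F=ORYO U=WYYG R=WBBG D=GWYW L=BGOR
After move 6 (R'): R=BGWB U=WOYR F=OYYG D=GRYO B=WRWB
After move 7 (U): U=YWRO F=BGYG R=WRWB B=BGWB L=OYOR
Query 1: R[2] = W
Query 2: B[1] = G
Query 3: U[3] = O
Query 4: F[3] = G
Query 5: U[0] = Y
Query 6: F[0] = B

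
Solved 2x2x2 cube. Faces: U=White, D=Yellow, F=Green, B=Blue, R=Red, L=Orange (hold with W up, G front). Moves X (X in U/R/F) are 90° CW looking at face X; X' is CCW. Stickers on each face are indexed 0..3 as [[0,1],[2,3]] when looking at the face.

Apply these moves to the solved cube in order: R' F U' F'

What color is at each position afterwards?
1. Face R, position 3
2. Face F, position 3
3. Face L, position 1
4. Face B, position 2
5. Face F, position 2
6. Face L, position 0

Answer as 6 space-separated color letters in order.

Answer: R W O Y O Y

Derivation:
After move 1 (R'): R=RRRR U=WBWB F=GWGW D=YGYG B=YBYB
After move 2 (F): F=GGWW U=WBOO R=WRBR D=RRYG L=OYOG
After move 3 (U'): U=BOWO F=OYWW R=GGBR B=WRYB L=YBOG
After move 4 (F'): F=YWOW U=BOGB R=RGRR D=BGYG L=YOOW
Query 1: R[3] = R
Query 2: F[3] = W
Query 3: L[1] = O
Query 4: B[2] = Y
Query 5: F[2] = O
Query 6: L[0] = Y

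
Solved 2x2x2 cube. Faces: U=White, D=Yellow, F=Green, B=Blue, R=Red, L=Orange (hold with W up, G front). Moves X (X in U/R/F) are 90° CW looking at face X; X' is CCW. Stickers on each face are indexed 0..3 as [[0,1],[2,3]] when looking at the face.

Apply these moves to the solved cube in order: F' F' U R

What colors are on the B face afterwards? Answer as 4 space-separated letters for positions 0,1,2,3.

After move 1 (F'): F=GGGG U=WWRR R=YRYR D=OOYY L=OWOW
After move 2 (F'): F=GGGG U=WWYY R=OROR D=WWYY L=OROR
After move 3 (U): U=YWYW F=ORGG R=BBOR B=ORBB L=GGOR
After move 4 (R): R=OBRB U=YRYG F=OWGY D=WBYO B=WRWB
Query: B face = WRWB

Answer: W R W B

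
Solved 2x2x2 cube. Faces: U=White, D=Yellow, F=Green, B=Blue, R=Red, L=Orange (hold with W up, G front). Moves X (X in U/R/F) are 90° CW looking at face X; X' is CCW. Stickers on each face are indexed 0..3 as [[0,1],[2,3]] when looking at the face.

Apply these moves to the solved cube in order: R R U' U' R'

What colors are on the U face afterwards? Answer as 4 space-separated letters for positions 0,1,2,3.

After move 1 (R): R=RRRR U=WGWG F=GYGY D=YBYB B=WBWB
After move 2 (R): R=RRRR U=WYWY F=GBGB D=YWYW B=GBGB
After move 3 (U'): U=YYWW F=OOGB R=GBRR B=RRGB L=GBOO
After move 4 (U'): U=YWYW F=GBGB R=OORR B=GBGB L=RROO
After move 5 (R'): R=OROR U=YGYG F=GWGW D=YBYB B=WBWB
Query: U face = YGYG

Answer: Y G Y G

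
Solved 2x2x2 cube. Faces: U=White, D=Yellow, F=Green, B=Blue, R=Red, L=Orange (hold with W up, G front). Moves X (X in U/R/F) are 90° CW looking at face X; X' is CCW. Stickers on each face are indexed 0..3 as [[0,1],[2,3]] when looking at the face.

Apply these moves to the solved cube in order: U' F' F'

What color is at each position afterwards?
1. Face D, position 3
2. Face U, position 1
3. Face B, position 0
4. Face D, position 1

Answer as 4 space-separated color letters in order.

Answer: Y W R W

Derivation:
After move 1 (U'): U=WWWW F=OOGG R=GGRR B=RRBB L=BBOO
After move 2 (F'): F=OGOG U=WWGR R=YGYR D=BOYY L=BWOW
After move 3 (F'): F=GGOO U=WWYY R=OGBR D=WWYY L=BROG
Query 1: D[3] = Y
Query 2: U[1] = W
Query 3: B[0] = R
Query 4: D[1] = W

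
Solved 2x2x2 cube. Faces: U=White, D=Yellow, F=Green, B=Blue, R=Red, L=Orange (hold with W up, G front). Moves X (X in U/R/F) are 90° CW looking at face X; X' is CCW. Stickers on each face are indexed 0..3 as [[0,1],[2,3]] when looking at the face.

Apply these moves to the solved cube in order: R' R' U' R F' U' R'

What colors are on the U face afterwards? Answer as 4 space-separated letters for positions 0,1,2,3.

Answer: O Y Y G

Derivation:
After move 1 (R'): R=RRRR U=WBWB F=GWGW D=YGYG B=YBYB
After move 2 (R'): R=RRRR U=WYWY F=GBGB D=YWYW B=GBGB
After move 3 (U'): U=YYWW F=OOGB R=GBRR B=RRGB L=GBOO
After move 4 (R): R=RGRB U=YOWB F=OWGW D=YGYR B=WRYB
After move 5 (F'): F=WWOG U=YORR R=GGYB D=BOYR L=GBOW
After move 6 (U'): U=ORYR F=GBOG R=WWYB B=GGYB L=WROW
After move 7 (R'): R=WBWY U=OYYG F=GROR D=BBYG B=RGOB
Query: U face = OYYG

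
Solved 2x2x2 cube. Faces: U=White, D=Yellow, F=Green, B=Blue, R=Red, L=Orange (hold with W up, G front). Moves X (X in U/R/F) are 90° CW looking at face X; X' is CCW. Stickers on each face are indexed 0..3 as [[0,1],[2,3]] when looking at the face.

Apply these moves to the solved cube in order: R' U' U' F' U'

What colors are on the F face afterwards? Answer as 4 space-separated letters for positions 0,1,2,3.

Answer: R W Y G

Derivation:
After move 1 (R'): R=RRRR U=WBWB F=GWGW D=YGYG B=YBYB
After move 2 (U'): U=BBWW F=OOGW R=GWRR B=RRYB L=YBOO
After move 3 (U'): U=BWBW F=YBGW R=OORR B=GWYB L=RROO
After move 4 (F'): F=BWYG U=BWOR R=GOYR D=ROYG L=RWOB
After move 5 (U'): U=WRBO F=RWYG R=BWYR B=GOYB L=GWOB
Query: F face = RWYG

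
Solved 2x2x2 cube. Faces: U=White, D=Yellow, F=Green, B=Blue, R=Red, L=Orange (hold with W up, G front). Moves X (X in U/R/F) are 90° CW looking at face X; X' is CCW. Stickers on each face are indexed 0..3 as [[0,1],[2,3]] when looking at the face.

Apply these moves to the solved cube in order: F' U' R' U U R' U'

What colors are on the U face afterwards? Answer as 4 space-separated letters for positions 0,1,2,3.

After move 1 (F'): F=GGGG U=WWRR R=YRYR D=OOYY L=OWOW
After move 2 (U'): U=WRWR F=OWGG R=GGYR B=YRBB L=BBOW
After move 3 (R'): R=GRGY U=WBWY F=ORGR D=OWYG B=YROB
After move 4 (U): U=WWYB F=GRGR R=YRGY B=BBOB L=OROW
After move 5 (U): U=YWBW F=YRGR R=BBGY B=OROB L=GROW
After move 6 (R'): R=BYBG U=YOBO F=YWGW D=ORYR B=GRWB
After move 7 (U'): U=OOYB F=GRGW R=YWBG B=BYWB L=GROW
Query: U face = OOYB

Answer: O O Y B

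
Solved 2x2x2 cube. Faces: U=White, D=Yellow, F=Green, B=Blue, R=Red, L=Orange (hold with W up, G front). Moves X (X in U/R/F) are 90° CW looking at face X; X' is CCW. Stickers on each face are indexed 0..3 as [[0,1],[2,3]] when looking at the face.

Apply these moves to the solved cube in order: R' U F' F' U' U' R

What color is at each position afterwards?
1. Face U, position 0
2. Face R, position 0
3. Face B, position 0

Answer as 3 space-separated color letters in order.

Answer: Y W W

Derivation:
After move 1 (R'): R=RRRR U=WBWB F=GWGW D=YGYG B=YBYB
After move 2 (U): U=WWBB F=RRGW R=YBRR B=OOYB L=GWOO
After move 3 (F'): F=RWRG U=WWYR R=GBYR D=WOYG L=GBOB
After move 4 (F'): F=WGRR U=WWGY R=OBWR D=BBYG L=GROY
After move 5 (U'): U=WYWG F=GRRR R=WGWR B=OBYB L=OOOY
After move 6 (U'): U=YGWW F=OORR R=GRWR B=WGYB L=OBOY
After move 7 (R): R=WGRR U=YOWR F=OBRG D=BYYW B=WGGB
Query 1: U[0] = Y
Query 2: R[0] = W
Query 3: B[0] = W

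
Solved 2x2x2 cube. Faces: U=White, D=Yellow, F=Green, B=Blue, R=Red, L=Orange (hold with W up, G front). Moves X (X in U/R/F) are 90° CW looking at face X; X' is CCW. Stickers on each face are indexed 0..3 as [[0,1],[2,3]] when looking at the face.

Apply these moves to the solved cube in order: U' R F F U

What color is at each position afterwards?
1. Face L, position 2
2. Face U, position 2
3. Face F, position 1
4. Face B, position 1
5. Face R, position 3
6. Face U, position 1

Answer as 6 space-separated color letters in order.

Answer: O Y G R G W

Derivation:
After move 1 (U'): U=WWWW F=OOGG R=GGRR B=RRBB L=BBOO
After move 2 (R): R=RGRG U=WOWG F=OYGY D=YBYR B=WRWB
After move 3 (F): F=GOYY U=WOOB R=WGGG D=RRYR L=BYOB
After move 4 (F): F=YGYO U=WOBY R=OGBG D=GWYR L=BROR
After move 5 (U): U=BWYO F=OGYO R=WRBG B=BRWB L=YGOR
Query 1: L[2] = O
Query 2: U[2] = Y
Query 3: F[1] = G
Query 4: B[1] = R
Query 5: R[3] = G
Query 6: U[1] = W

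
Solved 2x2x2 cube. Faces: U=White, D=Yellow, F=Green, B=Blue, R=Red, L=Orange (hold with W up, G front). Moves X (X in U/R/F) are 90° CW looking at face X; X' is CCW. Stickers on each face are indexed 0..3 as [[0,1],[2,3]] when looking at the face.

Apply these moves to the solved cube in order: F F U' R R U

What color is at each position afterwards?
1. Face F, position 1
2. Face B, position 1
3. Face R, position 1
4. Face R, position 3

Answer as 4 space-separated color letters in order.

Answer: O B R G

Derivation:
After move 1 (F): F=GGGG U=WWOO R=WRWR D=RRYY L=OYOY
After move 2 (F): F=GGGG U=WWYY R=OROR D=WWYY L=OROR
After move 3 (U'): U=WYWY F=ORGG R=GGOR B=ORBB L=BBOR
After move 4 (R): R=OGRG U=WRWG F=OWGY D=WBYO B=YRYB
After move 5 (R): R=ROGG U=WWWY F=OBGO D=WYYY B=GRRB
After move 6 (U): U=WWYW F=ROGO R=GRGG B=BBRB L=OBOR
Query 1: F[1] = O
Query 2: B[1] = B
Query 3: R[1] = R
Query 4: R[3] = G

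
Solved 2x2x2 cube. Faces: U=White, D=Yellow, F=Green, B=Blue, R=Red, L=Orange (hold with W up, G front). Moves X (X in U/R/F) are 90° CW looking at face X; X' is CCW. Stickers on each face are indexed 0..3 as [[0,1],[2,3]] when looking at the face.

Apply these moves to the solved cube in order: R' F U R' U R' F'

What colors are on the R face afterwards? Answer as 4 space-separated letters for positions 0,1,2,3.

After move 1 (R'): R=RRRR U=WBWB F=GWGW D=YGYG B=YBYB
After move 2 (F): F=GGWW U=WBOO R=WRBR D=RRYG L=OYOG
After move 3 (U): U=OWOB F=WRWW R=YBBR B=OYYB L=GGOG
After move 4 (R'): R=BRYB U=OYOO F=WWWB D=RRYW B=GYRB
After move 5 (U): U=OOOY F=BRWB R=GYYB B=GGRB L=WWOG
After move 6 (R'): R=YBGY U=OROG F=BOWY D=RRYB B=WGRB
After move 7 (F'): F=OYBW U=ORYG R=RBRY D=WGYB L=WGOO
Query: R face = RBRY

Answer: R B R Y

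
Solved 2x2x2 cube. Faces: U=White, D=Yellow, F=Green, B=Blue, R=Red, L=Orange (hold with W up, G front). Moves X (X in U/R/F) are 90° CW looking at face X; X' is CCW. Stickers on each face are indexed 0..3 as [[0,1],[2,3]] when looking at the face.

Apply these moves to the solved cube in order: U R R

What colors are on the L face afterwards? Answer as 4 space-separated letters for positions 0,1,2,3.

Answer: G G O O

Derivation:
After move 1 (U): U=WWWW F=RRGG R=BBRR B=OOBB L=GGOO
After move 2 (R): R=RBRB U=WRWG F=RYGY D=YBYO B=WOWB
After move 3 (R): R=RRBB U=WYWY F=RBGO D=YWYW B=GORB
Query: L face = GGOO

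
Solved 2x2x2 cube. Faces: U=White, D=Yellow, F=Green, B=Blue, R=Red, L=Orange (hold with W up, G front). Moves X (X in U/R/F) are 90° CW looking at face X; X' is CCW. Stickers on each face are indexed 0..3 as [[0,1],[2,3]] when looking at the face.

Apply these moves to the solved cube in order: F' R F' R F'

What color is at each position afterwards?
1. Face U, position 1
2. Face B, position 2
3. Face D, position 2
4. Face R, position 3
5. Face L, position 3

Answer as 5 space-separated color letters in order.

Answer: Y G Y Y Y

Derivation:
After move 1 (F'): F=GGGG U=WWRR R=YRYR D=OOYY L=OWOW
After move 2 (R): R=YYRR U=WGRG F=GOGY D=OBYB B=RBWB
After move 3 (F'): F=OYGG U=WGYR R=BYOR D=WWYB L=OGOR
After move 4 (R): R=OBRY U=WYYG F=OWGB D=WWYR B=RBGB
After move 5 (F'): F=WBOG U=WYOR R=WBWY D=GRYR L=OGOY
Query 1: U[1] = Y
Query 2: B[2] = G
Query 3: D[2] = Y
Query 4: R[3] = Y
Query 5: L[3] = Y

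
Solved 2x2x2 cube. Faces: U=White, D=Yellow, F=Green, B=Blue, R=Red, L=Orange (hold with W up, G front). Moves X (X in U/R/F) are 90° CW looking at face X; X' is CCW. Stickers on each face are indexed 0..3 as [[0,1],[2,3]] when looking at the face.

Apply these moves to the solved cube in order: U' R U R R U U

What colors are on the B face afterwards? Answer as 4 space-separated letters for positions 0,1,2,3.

Answer: R W G B

Derivation:
After move 1 (U'): U=WWWW F=OOGG R=GGRR B=RRBB L=BBOO
After move 2 (R): R=RGRG U=WOWG F=OYGY D=YBYR B=WRWB
After move 3 (U): U=WWGO F=RGGY R=WRRG B=BBWB L=OYOO
After move 4 (R): R=RWGR U=WGGY F=RBGR D=YWYB B=OBWB
After move 5 (R): R=GRRW U=WBGR F=RWGB D=YWYO B=YBGB
After move 6 (U): U=GWRB F=GRGB R=YBRW B=OYGB L=RWOO
After move 7 (U): U=RGBW F=YBGB R=OYRW B=RWGB L=GROO
Query: B face = RWGB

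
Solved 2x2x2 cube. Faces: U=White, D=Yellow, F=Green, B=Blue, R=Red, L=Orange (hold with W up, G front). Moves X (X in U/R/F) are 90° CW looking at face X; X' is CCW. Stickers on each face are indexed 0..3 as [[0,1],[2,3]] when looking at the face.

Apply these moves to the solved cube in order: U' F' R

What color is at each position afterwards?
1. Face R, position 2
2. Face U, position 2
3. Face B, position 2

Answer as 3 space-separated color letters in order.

After move 1 (U'): U=WWWW F=OOGG R=GGRR B=RRBB L=BBOO
After move 2 (F'): F=OGOG U=WWGR R=YGYR D=BOYY L=BWOW
After move 3 (R): R=YYRG U=WGGG F=OOOY D=BBYR B=RRWB
Query 1: R[2] = R
Query 2: U[2] = G
Query 3: B[2] = W

Answer: R G W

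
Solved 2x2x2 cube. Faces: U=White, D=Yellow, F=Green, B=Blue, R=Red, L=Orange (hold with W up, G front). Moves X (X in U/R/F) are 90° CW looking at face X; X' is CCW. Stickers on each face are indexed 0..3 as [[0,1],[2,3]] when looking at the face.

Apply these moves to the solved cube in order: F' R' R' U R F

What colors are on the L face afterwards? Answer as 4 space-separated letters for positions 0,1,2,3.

Answer: G O O G

Derivation:
After move 1 (F'): F=GGGG U=WWRR R=YRYR D=OOYY L=OWOW
After move 2 (R'): R=RRYY U=WBRB F=GWGR D=OGYG B=YBOB
After move 3 (R'): R=RYRY U=WORY F=GBGB D=OWYR B=GBGB
After move 4 (U): U=RWYO F=RYGB R=GBRY B=OWGB L=GBOW
After move 5 (R): R=RGYB U=RYYB F=RWGR D=OGYO B=OWWB
After move 6 (F): F=GRRW U=RYWB R=YGBB D=YRYO L=GOOG
Query: L face = GOOG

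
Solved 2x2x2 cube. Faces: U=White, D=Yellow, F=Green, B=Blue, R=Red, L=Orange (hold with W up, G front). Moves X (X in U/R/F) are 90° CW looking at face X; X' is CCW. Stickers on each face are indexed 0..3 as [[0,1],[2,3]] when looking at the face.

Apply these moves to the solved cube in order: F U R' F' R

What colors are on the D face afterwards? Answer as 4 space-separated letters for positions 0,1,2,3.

After move 1 (F): F=GGGG U=WWOO R=WRWR D=RRYY L=OYOY
After move 2 (U): U=OWOW F=WRGG R=BBWR B=OYBB L=GGOY
After move 3 (R'): R=BRBW U=OBOO F=WWGW D=RRYG B=YYRB
After move 4 (F'): F=WWWG U=OBBB R=RRRW D=GYYG L=GOOO
After move 5 (R): R=RRWR U=OWBG F=WYWG D=GRYY B=BYBB
Query: D face = GRYY

Answer: G R Y Y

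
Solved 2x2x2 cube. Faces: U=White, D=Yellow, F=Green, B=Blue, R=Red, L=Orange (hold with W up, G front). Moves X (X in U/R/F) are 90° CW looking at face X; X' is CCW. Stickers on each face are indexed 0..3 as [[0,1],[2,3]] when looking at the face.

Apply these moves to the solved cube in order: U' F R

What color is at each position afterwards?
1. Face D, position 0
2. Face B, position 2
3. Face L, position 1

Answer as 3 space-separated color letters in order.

After move 1 (U'): U=WWWW F=OOGG R=GGRR B=RRBB L=BBOO
After move 2 (F): F=GOGO U=WWOB R=WGWR D=RGYY L=BYOY
After move 3 (R): R=WWRG U=WOOO F=GGGY D=RBYR B=BRWB
Query 1: D[0] = R
Query 2: B[2] = W
Query 3: L[1] = Y

Answer: R W Y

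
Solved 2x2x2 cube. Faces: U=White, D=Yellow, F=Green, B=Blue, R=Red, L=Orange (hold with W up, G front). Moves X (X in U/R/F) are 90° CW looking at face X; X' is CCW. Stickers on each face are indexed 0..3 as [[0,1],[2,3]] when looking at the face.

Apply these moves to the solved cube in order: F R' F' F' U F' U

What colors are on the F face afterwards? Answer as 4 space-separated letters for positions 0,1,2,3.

After move 1 (F): F=GGGG U=WWOO R=WRWR D=RRYY L=OYOY
After move 2 (R'): R=RRWW U=WBOB F=GWGO D=RGYG B=YBRB
After move 3 (F'): F=WOGG U=WBRW R=GRRW D=YYYG L=OBOO
After move 4 (F'): F=OGWG U=WBGR R=YRYW D=BOYG L=OWOR
After move 5 (U): U=GWRB F=YRWG R=YBYW B=OWRB L=OGOR
After move 6 (F'): F=RGYW U=GWYY R=OBBW D=GRYG L=OBOR
After move 7 (U): U=YGYW F=OBYW R=OWBW B=OBRB L=RGOR
Query: F face = OBYW

Answer: O B Y W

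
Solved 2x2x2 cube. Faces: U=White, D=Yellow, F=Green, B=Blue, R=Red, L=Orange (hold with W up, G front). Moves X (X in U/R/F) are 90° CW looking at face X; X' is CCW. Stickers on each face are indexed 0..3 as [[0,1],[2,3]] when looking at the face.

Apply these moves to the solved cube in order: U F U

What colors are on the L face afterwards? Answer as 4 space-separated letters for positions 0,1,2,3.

After move 1 (U): U=WWWW F=RRGG R=BBRR B=OOBB L=GGOO
After move 2 (F): F=GRGR U=WWOG R=WBWR D=RBYY L=GYOY
After move 3 (U): U=OWGW F=WBGR R=OOWR B=GYBB L=GROY
Query: L face = GROY

Answer: G R O Y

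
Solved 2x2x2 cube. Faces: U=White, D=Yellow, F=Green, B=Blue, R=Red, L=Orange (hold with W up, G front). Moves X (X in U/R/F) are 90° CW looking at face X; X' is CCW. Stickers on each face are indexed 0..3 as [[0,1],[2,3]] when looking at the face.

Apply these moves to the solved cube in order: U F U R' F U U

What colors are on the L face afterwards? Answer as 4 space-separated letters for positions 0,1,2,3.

After move 1 (U): U=WWWW F=RRGG R=BBRR B=OOBB L=GGOO
After move 2 (F): F=GRGR U=WWOG R=WBWR D=RBYY L=GYOY
After move 3 (U): U=OWGW F=WBGR R=OOWR B=GYBB L=GROY
After move 4 (R'): R=OROW U=OBGG F=WWGW D=RBYR B=YYBB
After move 5 (F): F=GWWW U=OBYR R=GRGW D=OOYR L=GROB
After move 6 (U): U=YORB F=GRWW R=YYGW B=GRBB L=GWOB
After move 7 (U): U=RYBO F=YYWW R=GRGW B=GWBB L=GROB
Query: L face = GROB

Answer: G R O B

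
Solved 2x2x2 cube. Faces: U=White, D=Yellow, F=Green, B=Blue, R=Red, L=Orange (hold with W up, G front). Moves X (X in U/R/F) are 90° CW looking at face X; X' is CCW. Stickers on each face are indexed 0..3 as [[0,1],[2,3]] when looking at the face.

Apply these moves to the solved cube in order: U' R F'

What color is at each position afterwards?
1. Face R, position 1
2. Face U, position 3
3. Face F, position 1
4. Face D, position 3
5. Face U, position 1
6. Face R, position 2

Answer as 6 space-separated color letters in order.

Answer: G R Y R O Y

Derivation:
After move 1 (U'): U=WWWW F=OOGG R=GGRR B=RRBB L=BBOO
After move 2 (R): R=RGRG U=WOWG F=OYGY D=YBYR B=WRWB
After move 3 (F'): F=YYOG U=WORR R=BGYG D=BOYR L=BGOW
Query 1: R[1] = G
Query 2: U[3] = R
Query 3: F[1] = Y
Query 4: D[3] = R
Query 5: U[1] = O
Query 6: R[2] = Y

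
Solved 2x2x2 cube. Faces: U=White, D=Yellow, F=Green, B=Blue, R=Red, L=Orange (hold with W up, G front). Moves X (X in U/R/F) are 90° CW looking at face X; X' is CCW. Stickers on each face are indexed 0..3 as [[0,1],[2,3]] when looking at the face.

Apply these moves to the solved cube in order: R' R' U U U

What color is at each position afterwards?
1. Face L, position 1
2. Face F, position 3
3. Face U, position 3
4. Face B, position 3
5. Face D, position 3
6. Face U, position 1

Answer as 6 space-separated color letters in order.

Answer: B B W B W Y

Derivation:
After move 1 (R'): R=RRRR U=WBWB F=GWGW D=YGYG B=YBYB
After move 2 (R'): R=RRRR U=WYWY F=GBGB D=YWYW B=GBGB
After move 3 (U): U=WWYY F=RRGB R=GBRR B=OOGB L=GBOO
After move 4 (U): U=YWYW F=GBGB R=OORR B=GBGB L=RROO
After move 5 (U): U=YYWW F=OOGB R=GBRR B=RRGB L=GBOO
Query 1: L[1] = B
Query 2: F[3] = B
Query 3: U[3] = W
Query 4: B[3] = B
Query 5: D[3] = W
Query 6: U[1] = Y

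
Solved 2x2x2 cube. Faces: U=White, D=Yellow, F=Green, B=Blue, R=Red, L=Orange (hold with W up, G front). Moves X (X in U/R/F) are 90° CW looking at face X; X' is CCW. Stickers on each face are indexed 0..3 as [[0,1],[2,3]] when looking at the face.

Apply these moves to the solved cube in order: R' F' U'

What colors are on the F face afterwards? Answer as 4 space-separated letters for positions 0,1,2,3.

After move 1 (R'): R=RRRR U=WBWB F=GWGW D=YGYG B=YBYB
After move 2 (F'): F=WWGG U=WBRR R=GRYR D=OOYG L=OBOW
After move 3 (U'): U=BRWR F=OBGG R=WWYR B=GRYB L=YBOW
Query: F face = OBGG

Answer: O B G G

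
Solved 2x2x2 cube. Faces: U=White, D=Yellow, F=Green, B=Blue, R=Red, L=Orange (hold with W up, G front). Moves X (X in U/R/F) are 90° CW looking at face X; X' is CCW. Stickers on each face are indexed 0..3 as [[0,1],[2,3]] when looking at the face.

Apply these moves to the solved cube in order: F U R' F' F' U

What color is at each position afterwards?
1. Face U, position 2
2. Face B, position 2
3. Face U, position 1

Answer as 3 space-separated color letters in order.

After move 1 (F): F=GGGG U=WWOO R=WRWR D=RRYY L=OYOY
After move 2 (U): U=OWOW F=WRGG R=BBWR B=OYBB L=GGOY
After move 3 (R'): R=BRBW U=OBOO F=WWGW D=RRYG B=YYRB
After move 4 (F'): F=WWWG U=OBBB R=RRRW D=GYYG L=GOOO
After move 5 (F'): F=WGWW U=OBRR R=YRGW D=OOYG L=GBOB
After move 6 (U): U=RORB F=YRWW R=YYGW B=GBRB L=WGOB
Query 1: U[2] = R
Query 2: B[2] = R
Query 3: U[1] = O

Answer: R R O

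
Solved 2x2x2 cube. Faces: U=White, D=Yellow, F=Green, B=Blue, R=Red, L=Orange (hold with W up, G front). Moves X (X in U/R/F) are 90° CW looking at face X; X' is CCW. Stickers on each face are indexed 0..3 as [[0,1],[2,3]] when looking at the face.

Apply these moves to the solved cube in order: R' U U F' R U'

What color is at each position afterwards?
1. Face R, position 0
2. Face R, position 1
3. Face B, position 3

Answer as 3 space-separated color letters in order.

Answer: B O B

Derivation:
After move 1 (R'): R=RRRR U=WBWB F=GWGW D=YGYG B=YBYB
After move 2 (U): U=WWBB F=RRGW R=YBRR B=OOYB L=GWOO
After move 3 (U): U=BWBW F=YBGW R=OORR B=GWYB L=RROO
After move 4 (F'): F=BWYG U=BWOR R=GOYR D=ROYG L=RWOB
After move 5 (R): R=YGRO U=BWOG F=BOYG D=RYYG B=RWWB
After move 6 (U'): U=WGBO F=RWYG R=BORO B=YGWB L=RWOB
Query 1: R[0] = B
Query 2: R[1] = O
Query 3: B[3] = B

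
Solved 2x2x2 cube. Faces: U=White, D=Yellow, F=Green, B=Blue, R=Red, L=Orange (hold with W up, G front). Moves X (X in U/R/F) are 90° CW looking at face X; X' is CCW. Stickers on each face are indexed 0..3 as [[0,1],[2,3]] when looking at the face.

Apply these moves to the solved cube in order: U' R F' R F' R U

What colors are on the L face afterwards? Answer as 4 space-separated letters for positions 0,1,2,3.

Answer: O W O R

Derivation:
After move 1 (U'): U=WWWW F=OOGG R=GGRR B=RRBB L=BBOO
After move 2 (R): R=RGRG U=WOWG F=OYGY D=YBYR B=WRWB
After move 3 (F'): F=YYOG U=WORR R=BGYG D=BOYR L=BGOW
After move 4 (R): R=YBGG U=WYRG F=YOOR D=BWYW B=RROB
After move 5 (F'): F=ORYO U=WYYG R=WBBG D=GWYW L=BGOR
After move 6 (R): R=BWGB U=WRYO F=OWYW D=GOYR B=GRYB
After move 7 (U): U=YWOR F=BWYW R=GRGB B=BGYB L=OWOR
Query: L face = OWOR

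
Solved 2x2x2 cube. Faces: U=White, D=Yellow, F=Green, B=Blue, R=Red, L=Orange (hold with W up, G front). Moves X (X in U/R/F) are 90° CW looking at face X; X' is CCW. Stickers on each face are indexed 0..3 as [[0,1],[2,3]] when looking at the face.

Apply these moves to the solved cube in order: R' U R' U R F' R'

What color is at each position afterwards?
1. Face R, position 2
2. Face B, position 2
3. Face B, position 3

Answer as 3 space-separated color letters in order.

Answer: G O B

Derivation:
After move 1 (R'): R=RRRR U=WBWB F=GWGW D=YGYG B=YBYB
After move 2 (U): U=WWBB F=RRGW R=YBRR B=OOYB L=GWOO
After move 3 (R'): R=BRYR U=WYBO F=RWGB D=YRYW B=GOGB
After move 4 (U): U=BWOY F=BRGB R=GOYR B=GWGB L=RWOO
After move 5 (R): R=YGRO U=BROB F=BRGW D=YGYG B=YWWB
After move 6 (F'): F=RWBG U=BRYR R=GGYO D=WOYG L=RBOO
After move 7 (R'): R=GOGY U=BWYY F=RRBR D=WWYG B=GWOB
Query 1: R[2] = G
Query 2: B[2] = O
Query 3: B[3] = B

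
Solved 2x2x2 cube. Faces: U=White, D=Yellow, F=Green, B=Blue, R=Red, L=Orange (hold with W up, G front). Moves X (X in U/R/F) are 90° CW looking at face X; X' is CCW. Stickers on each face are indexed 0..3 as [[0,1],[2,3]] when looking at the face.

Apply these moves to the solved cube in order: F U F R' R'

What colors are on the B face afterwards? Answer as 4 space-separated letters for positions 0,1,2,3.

Answer: R Y W B

Derivation:
After move 1 (F): F=GGGG U=WWOO R=WRWR D=RRYY L=OYOY
After move 2 (U): U=OWOW F=WRGG R=BBWR B=OYBB L=GGOY
After move 3 (F): F=GWGR U=OWYG R=OBWR D=WBYY L=GROR
After move 4 (R'): R=BROW U=OBYO F=GWGG D=WWYR B=YYBB
After move 5 (R'): R=RWBO U=OBYY F=GBGO D=WWYG B=RYWB
Query: B face = RYWB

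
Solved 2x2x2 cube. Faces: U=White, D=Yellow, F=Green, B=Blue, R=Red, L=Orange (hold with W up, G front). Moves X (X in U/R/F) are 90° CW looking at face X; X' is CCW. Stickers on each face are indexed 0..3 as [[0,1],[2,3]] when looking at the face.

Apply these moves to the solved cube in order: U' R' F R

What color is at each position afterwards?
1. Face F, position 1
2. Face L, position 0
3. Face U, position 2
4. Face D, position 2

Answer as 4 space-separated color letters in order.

After move 1 (U'): U=WWWW F=OOGG R=GGRR B=RRBB L=BBOO
After move 2 (R'): R=GRGR U=WBWR F=OWGW D=YOYG B=YRYB
After move 3 (F): F=GOWW U=WBOB R=WRRR D=GGYG L=BYOO
After move 4 (R): R=RWRR U=WOOW F=GGWG D=GYYY B=BRBB
Query 1: F[1] = G
Query 2: L[0] = B
Query 3: U[2] = O
Query 4: D[2] = Y

Answer: G B O Y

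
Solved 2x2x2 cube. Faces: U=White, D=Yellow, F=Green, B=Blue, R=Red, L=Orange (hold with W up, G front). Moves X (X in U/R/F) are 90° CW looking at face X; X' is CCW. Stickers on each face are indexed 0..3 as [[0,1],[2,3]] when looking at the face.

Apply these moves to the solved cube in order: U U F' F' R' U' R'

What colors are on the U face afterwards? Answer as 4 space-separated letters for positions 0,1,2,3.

After move 1 (U): U=WWWW F=RRGG R=BBRR B=OOBB L=GGOO
After move 2 (U): U=WWWW F=BBGG R=OORR B=GGBB L=RROO
After move 3 (F'): F=BGBG U=WWOR R=YOYR D=ROYY L=RWOW
After move 4 (F'): F=GGBB U=WWYY R=OORR D=WWYY L=RROO
After move 5 (R'): R=OROR U=WBYG F=GWBY D=WGYB B=YGWB
After move 6 (U'): U=BGWY F=RRBY R=GWOR B=ORWB L=YGOO
After move 7 (R'): R=WRGO U=BWWO F=RGBY D=WRYY B=BRGB
Query: U face = BWWO

Answer: B W W O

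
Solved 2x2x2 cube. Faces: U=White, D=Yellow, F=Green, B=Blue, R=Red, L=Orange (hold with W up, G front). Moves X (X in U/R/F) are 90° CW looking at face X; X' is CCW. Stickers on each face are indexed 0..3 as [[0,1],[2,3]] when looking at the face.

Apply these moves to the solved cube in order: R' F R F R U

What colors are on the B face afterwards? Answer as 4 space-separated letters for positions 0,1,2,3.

Answer: O R G B

Derivation:
After move 1 (R'): R=RRRR U=WBWB F=GWGW D=YGYG B=YBYB
After move 2 (F): F=GGWW U=WBOO R=WRBR D=RRYG L=OYOG
After move 3 (R): R=BWRR U=WGOW F=GRWG D=RYYY B=OBBB
After move 4 (F): F=WGGR U=WGGY R=OWWR D=RBYY L=OROY
After move 5 (R): R=WORW U=WGGR F=WBGY D=RBYO B=YBGB
After move 6 (U): U=GWRG F=WOGY R=YBRW B=ORGB L=WBOY
Query: B face = ORGB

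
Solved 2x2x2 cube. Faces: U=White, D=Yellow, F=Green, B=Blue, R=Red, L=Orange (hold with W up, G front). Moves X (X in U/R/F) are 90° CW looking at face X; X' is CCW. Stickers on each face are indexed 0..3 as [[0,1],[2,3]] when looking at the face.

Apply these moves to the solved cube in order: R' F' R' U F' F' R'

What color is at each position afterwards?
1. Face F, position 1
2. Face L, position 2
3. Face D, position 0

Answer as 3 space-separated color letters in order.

Answer: W O Y

Derivation:
After move 1 (R'): R=RRRR U=WBWB F=GWGW D=YGYG B=YBYB
After move 2 (F'): F=WWGG U=WBRR R=GRYR D=OOYG L=OBOW
After move 3 (R'): R=RRGY U=WYRY F=WBGR D=OWYG B=GBOB
After move 4 (U): U=RWYY F=RRGR R=GBGY B=OBOB L=WBOW
After move 5 (F'): F=RRRG U=RWGG R=WBOY D=BWYG L=WYOY
After move 6 (F'): F=RGRR U=RWWO R=WBBY D=YYYG L=WGOG
After move 7 (R'): R=BYWB U=ROWO F=RWRO D=YGYR B=GBYB
Query 1: F[1] = W
Query 2: L[2] = O
Query 3: D[0] = Y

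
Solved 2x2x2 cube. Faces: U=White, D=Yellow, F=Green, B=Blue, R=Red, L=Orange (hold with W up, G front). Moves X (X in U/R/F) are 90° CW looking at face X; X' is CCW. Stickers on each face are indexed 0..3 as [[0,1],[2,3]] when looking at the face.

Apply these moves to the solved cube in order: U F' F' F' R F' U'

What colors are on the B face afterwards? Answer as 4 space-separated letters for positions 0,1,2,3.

After move 1 (U): U=WWWW F=RRGG R=BBRR B=OOBB L=GGOO
After move 2 (F'): F=RGRG U=WWBR R=YBYR D=GOYY L=GWOW
After move 3 (F'): F=GGRR U=WWYY R=OBGR D=WWYY L=GROB
After move 4 (F'): F=GRGR U=WWOG R=WBWR D=RBYY L=GYOY
After move 5 (R): R=WWRB U=WROR F=GBGY D=RBYO B=GOWB
After move 6 (F'): F=BYGG U=WRWR R=BWRB D=YYYO L=GROO
After move 7 (U'): U=RRWW F=GRGG R=BYRB B=BWWB L=GOOO
Query: B face = BWWB

Answer: B W W B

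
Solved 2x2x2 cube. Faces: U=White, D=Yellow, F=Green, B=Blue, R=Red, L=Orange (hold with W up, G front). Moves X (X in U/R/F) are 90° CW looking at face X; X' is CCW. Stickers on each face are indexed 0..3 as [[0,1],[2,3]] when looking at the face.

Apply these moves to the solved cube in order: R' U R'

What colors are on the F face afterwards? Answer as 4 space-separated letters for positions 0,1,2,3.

Answer: R W G B

Derivation:
After move 1 (R'): R=RRRR U=WBWB F=GWGW D=YGYG B=YBYB
After move 2 (U): U=WWBB F=RRGW R=YBRR B=OOYB L=GWOO
After move 3 (R'): R=BRYR U=WYBO F=RWGB D=YRYW B=GOGB
Query: F face = RWGB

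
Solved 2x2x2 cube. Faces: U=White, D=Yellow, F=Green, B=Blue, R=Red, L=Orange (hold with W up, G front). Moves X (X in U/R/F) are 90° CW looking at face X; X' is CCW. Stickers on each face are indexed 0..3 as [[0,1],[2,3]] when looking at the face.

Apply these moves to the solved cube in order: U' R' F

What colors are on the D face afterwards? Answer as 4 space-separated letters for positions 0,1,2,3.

After move 1 (U'): U=WWWW F=OOGG R=GGRR B=RRBB L=BBOO
After move 2 (R'): R=GRGR U=WBWR F=OWGW D=YOYG B=YRYB
After move 3 (F): F=GOWW U=WBOB R=WRRR D=GGYG L=BYOO
Query: D face = GGYG

Answer: G G Y G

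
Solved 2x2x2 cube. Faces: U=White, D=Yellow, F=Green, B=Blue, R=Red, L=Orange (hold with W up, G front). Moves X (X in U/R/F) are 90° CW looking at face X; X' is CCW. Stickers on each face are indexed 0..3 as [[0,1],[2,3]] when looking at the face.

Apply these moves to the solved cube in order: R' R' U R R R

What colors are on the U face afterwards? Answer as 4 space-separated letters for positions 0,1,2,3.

After move 1 (R'): R=RRRR U=WBWB F=GWGW D=YGYG B=YBYB
After move 2 (R'): R=RRRR U=WYWY F=GBGB D=YWYW B=GBGB
After move 3 (U): U=WWYY F=RRGB R=GBRR B=OOGB L=GBOO
After move 4 (R): R=RGRB U=WRYB F=RWGW D=YGYO B=YOWB
After move 5 (R): R=RRBG U=WWYW F=RGGO D=YWYY B=BORB
After move 6 (R): R=BRGR U=WGYO F=RWGY D=YRYB B=WOWB
Query: U face = WGYO

Answer: W G Y O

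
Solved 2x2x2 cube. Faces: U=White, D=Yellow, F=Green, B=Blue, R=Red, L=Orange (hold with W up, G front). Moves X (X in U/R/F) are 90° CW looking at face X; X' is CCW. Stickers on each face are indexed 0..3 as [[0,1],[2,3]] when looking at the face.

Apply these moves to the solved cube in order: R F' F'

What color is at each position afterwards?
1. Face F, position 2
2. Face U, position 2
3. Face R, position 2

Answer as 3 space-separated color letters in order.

After move 1 (R): R=RRRR U=WGWG F=GYGY D=YBYB B=WBWB
After move 2 (F'): F=YYGG U=WGRR R=BRYR D=OOYB L=OGOW
After move 3 (F'): F=YGYG U=WGBY R=OROR D=GWYB L=OROR
Query 1: F[2] = Y
Query 2: U[2] = B
Query 3: R[2] = O

Answer: Y B O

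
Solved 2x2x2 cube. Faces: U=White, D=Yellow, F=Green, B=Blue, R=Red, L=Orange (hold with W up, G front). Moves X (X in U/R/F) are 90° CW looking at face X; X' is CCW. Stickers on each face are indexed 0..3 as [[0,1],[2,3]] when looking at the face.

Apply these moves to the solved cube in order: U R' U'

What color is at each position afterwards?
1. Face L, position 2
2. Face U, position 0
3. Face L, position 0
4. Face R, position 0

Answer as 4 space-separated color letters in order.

Answer: O B Y R

Derivation:
After move 1 (U): U=WWWW F=RRGG R=BBRR B=OOBB L=GGOO
After move 2 (R'): R=BRBR U=WBWO F=RWGW D=YRYG B=YOYB
After move 3 (U'): U=BOWW F=GGGW R=RWBR B=BRYB L=YOOO
Query 1: L[2] = O
Query 2: U[0] = B
Query 3: L[0] = Y
Query 4: R[0] = R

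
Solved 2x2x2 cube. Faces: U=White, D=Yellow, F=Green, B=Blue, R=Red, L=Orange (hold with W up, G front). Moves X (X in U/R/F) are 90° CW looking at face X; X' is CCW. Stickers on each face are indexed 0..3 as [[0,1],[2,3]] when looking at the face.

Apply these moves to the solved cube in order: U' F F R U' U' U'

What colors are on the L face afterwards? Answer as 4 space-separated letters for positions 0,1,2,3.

After move 1 (U'): U=WWWW F=OOGG R=GGRR B=RRBB L=BBOO
After move 2 (F): F=GOGO U=WWOB R=WGWR D=RGYY L=BYOY
After move 3 (F): F=GGOO U=WWYY R=OGBR D=WWYY L=BROG
After move 4 (R): R=BORG U=WGYO F=GWOY D=WBYR B=YRWB
After move 5 (U'): U=GOWY F=BROY R=GWRG B=BOWB L=YROG
After move 6 (U'): U=OYGW F=YROY R=BRRG B=GWWB L=BOOG
After move 7 (U'): U=YWOG F=BOOY R=YRRG B=BRWB L=GWOG
Query: L face = GWOG

Answer: G W O G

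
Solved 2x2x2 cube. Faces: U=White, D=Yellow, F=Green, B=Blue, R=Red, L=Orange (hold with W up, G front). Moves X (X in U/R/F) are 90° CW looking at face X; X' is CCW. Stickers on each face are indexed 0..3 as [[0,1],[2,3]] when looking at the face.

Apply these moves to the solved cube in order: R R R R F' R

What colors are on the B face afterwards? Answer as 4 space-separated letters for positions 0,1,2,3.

After move 1 (R): R=RRRR U=WGWG F=GYGY D=YBYB B=WBWB
After move 2 (R): R=RRRR U=WYWY F=GBGB D=YWYW B=GBGB
After move 3 (R): R=RRRR U=WBWB F=GWGW D=YGYG B=YBYB
After move 4 (R): R=RRRR U=WWWW F=GGGG D=YYYY B=BBBB
After move 5 (F'): F=GGGG U=WWRR R=YRYR D=OOYY L=OWOW
After move 6 (R): R=YYRR U=WGRG F=GOGY D=OBYB B=RBWB
Query: B face = RBWB

Answer: R B W B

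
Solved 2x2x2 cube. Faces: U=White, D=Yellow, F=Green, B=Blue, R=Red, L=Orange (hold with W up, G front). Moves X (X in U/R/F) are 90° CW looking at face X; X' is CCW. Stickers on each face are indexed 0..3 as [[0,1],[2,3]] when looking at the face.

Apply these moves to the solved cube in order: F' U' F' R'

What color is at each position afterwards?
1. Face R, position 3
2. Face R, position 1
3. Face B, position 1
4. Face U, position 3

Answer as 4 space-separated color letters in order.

After move 1 (F'): F=GGGG U=WWRR R=YRYR D=OOYY L=OWOW
After move 2 (U'): U=WRWR F=OWGG R=GGYR B=YRBB L=BBOW
After move 3 (F'): F=WGOG U=WRGY R=OGOR D=BWYY L=BROW
After move 4 (R'): R=GROO U=WBGY F=WROY D=BGYG B=YRWB
Query 1: R[3] = O
Query 2: R[1] = R
Query 3: B[1] = R
Query 4: U[3] = Y

Answer: O R R Y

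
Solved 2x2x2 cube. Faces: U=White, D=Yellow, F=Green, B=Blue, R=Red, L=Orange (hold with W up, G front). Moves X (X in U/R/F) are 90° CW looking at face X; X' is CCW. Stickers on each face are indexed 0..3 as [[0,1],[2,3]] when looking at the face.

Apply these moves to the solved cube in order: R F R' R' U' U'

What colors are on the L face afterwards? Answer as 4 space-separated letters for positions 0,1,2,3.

Answer: R G O B

Derivation:
After move 1 (R): R=RRRR U=WGWG F=GYGY D=YBYB B=WBWB
After move 2 (F): F=GGYY U=WGOO R=WRGR D=RRYB L=OYOB
After move 3 (R'): R=RRWG U=WWOW F=GGYO D=RGYY B=BBRB
After move 4 (R'): R=RGRW U=WROB F=GWYW D=RGYO B=YBGB
After move 5 (U'): U=RBWO F=OYYW R=GWRW B=RGGB L=YBOB
After move 6 (U'): U=BORW F=YBYW R=OYRW B=GWGB L=RGOB
Query: L face = RGOB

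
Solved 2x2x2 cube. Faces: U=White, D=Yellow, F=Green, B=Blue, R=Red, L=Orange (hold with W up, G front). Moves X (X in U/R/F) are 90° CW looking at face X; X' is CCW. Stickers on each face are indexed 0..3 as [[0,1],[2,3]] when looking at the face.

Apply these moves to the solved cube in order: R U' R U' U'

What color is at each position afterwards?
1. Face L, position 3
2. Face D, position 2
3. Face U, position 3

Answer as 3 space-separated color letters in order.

After move 1 (R): R=RRRR U=WGWG F=GYGY D=YBYB B=WBWB
After move 2 (U'): U=GGWW F=OOGY R=GYRR B=RRWB L=WBOO
After move 3 (R): R=RGRY U=GOWY F=OBGB D=YWYR B=WRGB
After move 4 (U'): U=OYGW F=WBGB R=OBRY B=RGGB L=WROO
After move 5 (U'): U=YWOG F=WRGB R=WBRY B=OBGB L=RGOO
Query 1: L[3] = O
Query 2: D[2] = Y
Query 3: U[3] = G

Answer: O Y G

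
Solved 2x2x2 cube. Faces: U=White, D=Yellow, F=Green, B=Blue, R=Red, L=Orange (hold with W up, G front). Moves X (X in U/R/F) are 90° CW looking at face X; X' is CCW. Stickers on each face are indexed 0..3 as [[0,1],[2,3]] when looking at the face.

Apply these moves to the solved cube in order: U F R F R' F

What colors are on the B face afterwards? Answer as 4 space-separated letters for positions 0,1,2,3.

Answer: O O W B

Derivation:
After move 1 (U): U=WWWW F=RRGG R=BBRR B=OOBB L=GGOO
After move 2 (F): F=GRGR U=WWOG R=WBWR D=RBYY L=GYOY
After move 3 (R): R=WWRB U=WROR F=GBGY D=RBYO B=GOWB
After move 4 (F): F=GGYB U=WRYY R=OWRB D=RWYO L=GROB
After move 5 (R'): R=WBOR U=WWYG F=GRYY D=RGYB B=OOWB
After move 6 (F): F=YGYR U=WWBR R=YBGR D=OWYB L=GROG
Query: B face = OOWB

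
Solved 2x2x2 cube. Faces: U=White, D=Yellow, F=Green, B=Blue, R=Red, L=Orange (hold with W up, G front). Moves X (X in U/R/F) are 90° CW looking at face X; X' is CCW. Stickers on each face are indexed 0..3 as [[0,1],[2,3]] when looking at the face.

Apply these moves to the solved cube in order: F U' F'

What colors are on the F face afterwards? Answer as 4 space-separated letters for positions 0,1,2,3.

Answer: Y G O G

Derivation:
After move 1 (F): F=GGGG U=WWOO R=WRWR D=RRYY L=OYOY
After move 2 (U'): U=WOWO F=OYGG R=GGWR B=WRBB L=BBOY
After move 3 (F'): F=YGOG U=WOGW R=RGRR D=BYYY L=BOOW
Query: F face = YGOG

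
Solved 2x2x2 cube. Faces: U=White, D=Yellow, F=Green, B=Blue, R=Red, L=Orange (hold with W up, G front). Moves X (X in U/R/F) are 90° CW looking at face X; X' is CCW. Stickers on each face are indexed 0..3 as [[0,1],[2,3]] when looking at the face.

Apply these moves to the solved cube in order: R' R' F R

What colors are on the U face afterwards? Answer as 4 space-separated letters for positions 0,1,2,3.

After move 1 (R'): R=RRRR U=WBWB F=GWGW D=YGYG B=YBYB
After move 2 (R'): R=RRRR U=WYWY F=GBGB D=YWYW B=GBGB
After move 3 (F): F=GGBB U=WYOO R=WRYR D=RRYW L=OYOW
After move 4 (R): R=YWRR U=WGOB F=GRBW D=RGYG B=OBYB
Query: U face = WGOB

Answer: W G O B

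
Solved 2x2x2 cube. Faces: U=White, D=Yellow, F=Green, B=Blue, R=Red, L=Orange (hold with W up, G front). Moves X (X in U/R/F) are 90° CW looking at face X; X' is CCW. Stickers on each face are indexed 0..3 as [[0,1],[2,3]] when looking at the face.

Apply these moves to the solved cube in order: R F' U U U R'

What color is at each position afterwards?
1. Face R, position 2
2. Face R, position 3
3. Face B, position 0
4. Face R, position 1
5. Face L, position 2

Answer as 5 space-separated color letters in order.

After move 1 (R): R=RRRR U=WGWG F=GYGY D=YBYB B=WBWB
After move 2 (F'): F=YYGG U=WGRR R=BRYR D=OOYB L=OGOW
After move 3 (U): U=RWRG F=BRGG R=WBYR B=OGWB L=YYOW
After move 4 (U): U=RRGW F=WBGG R=OGYR B=YYWB L=BROW
After move 5 (U): U=GRWR F=OGGG R=YYYR B=BRWB L=WBOW
After move 6 (R'): R=YRYY U=GWWB F=ORGR D=OGYG B=BROB
Query 1: R[2] = Y
Query 2: R[3] = Y
Query 3: B[0] = B
Query 4: R[1] = R
Query 5: L[2] = O

Answer: Y Y B R O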